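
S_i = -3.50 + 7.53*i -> [-3.5, 4.03, 11.56, 19.09, 26.62]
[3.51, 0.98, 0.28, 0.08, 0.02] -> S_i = 3.51*0.28^i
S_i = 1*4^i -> [1, 4, 16, 64, 256]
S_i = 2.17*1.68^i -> [2.17, 3.65, 6.12, 10.29, 17.29]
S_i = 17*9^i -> [17, 153, 1377, 12393, 111537]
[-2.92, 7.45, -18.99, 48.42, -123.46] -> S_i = -2.92*(-2.55)^i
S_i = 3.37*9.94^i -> [3.37, 33.5, 332.97, 3309.7, 32898.45]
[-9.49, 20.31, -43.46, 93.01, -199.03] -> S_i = -9.49*(-2.14)^i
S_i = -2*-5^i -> [-2, 10, -50, 250, -1250]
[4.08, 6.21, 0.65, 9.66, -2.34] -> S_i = Random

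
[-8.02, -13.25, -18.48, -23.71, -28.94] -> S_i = -8.02 + -5.23*i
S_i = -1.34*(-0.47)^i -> [-1.34, 0.63, -0.3, 0.14, -0.07]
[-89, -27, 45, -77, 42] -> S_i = Random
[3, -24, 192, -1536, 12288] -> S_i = 3*-8^i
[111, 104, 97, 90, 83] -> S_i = 111 + -7*i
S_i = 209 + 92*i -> [209, 301, 393, 485, 577]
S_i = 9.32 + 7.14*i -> [9.32, 16.46, 23.6, 30.74, 37.88]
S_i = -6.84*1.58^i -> [-6.84, -10.81, -17.08, -26.98, -42.63]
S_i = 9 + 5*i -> [9, 14, 19, 24, 29]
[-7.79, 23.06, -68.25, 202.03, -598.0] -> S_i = -7.79*(-2.96)^i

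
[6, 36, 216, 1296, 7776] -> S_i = 6*6^i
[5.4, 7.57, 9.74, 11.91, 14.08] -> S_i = 5.40 + 2.17*i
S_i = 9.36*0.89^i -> [9.36, 8.33, 7.41, 6.6, 5.87]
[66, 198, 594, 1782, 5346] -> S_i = 66*3^i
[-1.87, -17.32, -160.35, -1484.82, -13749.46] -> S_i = -1.87*9.26^i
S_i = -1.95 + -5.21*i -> [-1.95, -7.16, -12.37, -17.58, -22.79]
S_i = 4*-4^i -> [4, -16, 64, -256, 1024]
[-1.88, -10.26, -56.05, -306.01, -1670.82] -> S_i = -1.88*5.46^i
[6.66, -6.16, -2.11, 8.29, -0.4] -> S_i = Random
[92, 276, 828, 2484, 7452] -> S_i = 92*3^i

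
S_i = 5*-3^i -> [5, -15, 45, -135, 405]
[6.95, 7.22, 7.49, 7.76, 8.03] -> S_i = 6.95 + 0.27*i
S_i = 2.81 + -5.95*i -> [2.81, -3.14, -9.09, -15.04, -20.99]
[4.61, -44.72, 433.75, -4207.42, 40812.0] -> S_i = 4.61*(-9.70)^i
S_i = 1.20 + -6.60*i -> [1.2, -5.4, -12.0, -18.6, -25.2]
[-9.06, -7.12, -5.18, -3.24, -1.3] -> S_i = -9.06 + 1.94*i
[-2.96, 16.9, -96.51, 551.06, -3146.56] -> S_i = -2.96*(-5.71)^i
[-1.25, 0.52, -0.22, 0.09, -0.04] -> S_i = -1.25*(-0.42)^i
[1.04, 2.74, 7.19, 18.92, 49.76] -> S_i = 1.04*2.63^i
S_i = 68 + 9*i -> [68, 77, 86, 95, 104]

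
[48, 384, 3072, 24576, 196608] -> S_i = 48*8^i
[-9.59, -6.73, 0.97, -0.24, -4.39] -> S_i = Random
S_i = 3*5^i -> [3, 15, 75, 375, 1875]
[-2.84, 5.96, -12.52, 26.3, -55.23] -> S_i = -2.84*(-2.10)^i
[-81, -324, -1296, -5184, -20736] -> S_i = -81*4^i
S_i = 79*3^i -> [79, 237, 711, 2133, 6399]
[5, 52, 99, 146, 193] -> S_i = 5 + 47*i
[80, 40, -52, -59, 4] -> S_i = Random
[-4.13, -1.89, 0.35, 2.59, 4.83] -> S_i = -4.13 + 2.24*i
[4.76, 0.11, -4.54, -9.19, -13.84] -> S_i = 4.76 + -4.65*i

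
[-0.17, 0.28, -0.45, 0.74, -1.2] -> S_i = -0.17*(-1.63)^i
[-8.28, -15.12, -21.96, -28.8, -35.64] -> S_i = -8.28 + -6.84*i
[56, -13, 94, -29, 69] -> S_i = Random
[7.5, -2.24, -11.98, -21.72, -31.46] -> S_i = 7.50 + -9.74*i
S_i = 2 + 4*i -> [2, 6, 10, 14, 18]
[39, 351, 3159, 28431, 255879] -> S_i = 39*9^i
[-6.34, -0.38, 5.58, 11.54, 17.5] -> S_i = -6.34 + 5.96*i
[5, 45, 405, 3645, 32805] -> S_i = 5*9^i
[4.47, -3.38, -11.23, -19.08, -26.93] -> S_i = 4.47 + -7.85*i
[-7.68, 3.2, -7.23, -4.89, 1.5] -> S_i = Random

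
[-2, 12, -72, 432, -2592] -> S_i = -2*-6^i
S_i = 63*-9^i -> [63, -567, 5103, -45927, 413343]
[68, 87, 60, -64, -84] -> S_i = Random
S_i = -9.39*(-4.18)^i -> [-9.39, 39.25, -164.07, 685.8, -2866.62]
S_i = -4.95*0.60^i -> [-4.95, -2.97, -1.78, -1.07, -0.64]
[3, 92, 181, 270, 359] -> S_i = 3 + 89*i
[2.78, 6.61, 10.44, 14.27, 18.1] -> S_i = 2.78 + 3.83*i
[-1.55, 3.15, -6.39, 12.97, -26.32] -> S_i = -1.55*(-2.03)^i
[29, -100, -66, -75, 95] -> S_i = Random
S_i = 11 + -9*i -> [11, 2, -7, -16, -25]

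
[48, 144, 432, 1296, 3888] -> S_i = 48*3^i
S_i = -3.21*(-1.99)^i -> [-3.21, 6.39, -12.71, 25.3, -50.34]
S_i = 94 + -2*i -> [94, 92, 90, 88, 86]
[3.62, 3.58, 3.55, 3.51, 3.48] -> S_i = 3.62*0.99^i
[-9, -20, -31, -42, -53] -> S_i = -9 + -11*i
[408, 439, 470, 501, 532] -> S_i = 408 + 31*i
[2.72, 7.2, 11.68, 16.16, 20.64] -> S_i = 2.72 + 4.48*i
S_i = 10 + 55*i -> [10, 65, 120, 175, 230]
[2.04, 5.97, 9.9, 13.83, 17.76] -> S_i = 2.04 + 3.93*i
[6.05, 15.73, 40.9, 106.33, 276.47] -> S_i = 6.05*2.60^i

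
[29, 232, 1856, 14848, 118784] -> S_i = 29*8^i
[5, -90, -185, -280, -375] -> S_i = 5 + -95*i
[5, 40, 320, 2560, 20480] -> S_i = 5*8^i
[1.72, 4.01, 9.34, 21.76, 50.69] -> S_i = 1.72*2.33^i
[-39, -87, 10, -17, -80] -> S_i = Random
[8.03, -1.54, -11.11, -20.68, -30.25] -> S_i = 8.03 + -9.57*i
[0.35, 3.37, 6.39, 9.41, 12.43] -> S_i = 0.35 + 3.02*i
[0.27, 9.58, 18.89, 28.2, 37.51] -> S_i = 0.27 + 9.31*i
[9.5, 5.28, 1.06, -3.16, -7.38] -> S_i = 9.50 + -4.22*i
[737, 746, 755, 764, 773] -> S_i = 737 + 9*i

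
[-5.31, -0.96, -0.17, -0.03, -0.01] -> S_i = -5.31*0.18^i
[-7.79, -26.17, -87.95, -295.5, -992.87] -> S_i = -7.79*3.36^i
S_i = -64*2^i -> [-64, -128, -256, -512, -1024]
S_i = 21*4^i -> [21, 84, 336, 1344, 5376]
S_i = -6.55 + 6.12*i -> [-6.55, -0.43, 5.69, 11.81, 17.93]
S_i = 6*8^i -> [6, 48, 384, 3072, 24576]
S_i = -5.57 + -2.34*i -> [-5.57, -7.91, -10.25, -12.59, -14.93]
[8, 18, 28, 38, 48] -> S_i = 8 + 10*i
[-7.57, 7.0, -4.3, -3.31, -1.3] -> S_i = Random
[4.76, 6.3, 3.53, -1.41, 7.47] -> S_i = Random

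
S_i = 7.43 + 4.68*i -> [7.43, 12.11, 16.79, 21.47, 26.15]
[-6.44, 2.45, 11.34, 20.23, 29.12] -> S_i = -6.44 + 8.89*i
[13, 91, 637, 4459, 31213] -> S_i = 13*7^i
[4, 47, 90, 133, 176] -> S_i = 4 + 43*i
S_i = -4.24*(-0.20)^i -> [-4.24, 0.85, -0.17, 0.03, -0.01]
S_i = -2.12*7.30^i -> [-2.12, -15.48, -112.97, -824.72, -6020.43]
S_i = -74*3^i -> [-74, -222, -666, -1998, -5994]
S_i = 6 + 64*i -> [6, 70, 134, 198, 262]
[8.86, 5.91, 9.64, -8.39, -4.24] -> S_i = Random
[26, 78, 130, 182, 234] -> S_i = 26 + 52*i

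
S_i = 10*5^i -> [10, 50, 250, 1250, 6250]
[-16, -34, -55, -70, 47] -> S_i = Random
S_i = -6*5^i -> [-6, -30, -150, -750, -3750]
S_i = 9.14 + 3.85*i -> [9.14, 12.99, 16.84, 20.69, 24.54]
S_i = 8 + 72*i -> [8, 80, 152, 224, 296]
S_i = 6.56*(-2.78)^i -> [6.56, -18.24, 50.7, -140.94, 391.82]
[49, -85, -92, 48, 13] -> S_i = Random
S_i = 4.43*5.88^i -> [4.43, 26.05, 153.16, 900.61, 5295.57]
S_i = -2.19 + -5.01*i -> [-2.19, -7.2, -12.21, -17.22, -22.23]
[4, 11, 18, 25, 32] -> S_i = 4 + 7*i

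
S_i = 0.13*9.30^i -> [0.13, 1.21, 11.24, 104.57, 972.47]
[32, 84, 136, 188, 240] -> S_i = 32 + 52*i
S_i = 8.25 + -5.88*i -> [8.25, 2.37, -3.51, -9.39, -15.27]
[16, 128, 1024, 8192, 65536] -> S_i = 16*8^i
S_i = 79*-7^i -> [79, -553, 3871, -27097, 189679]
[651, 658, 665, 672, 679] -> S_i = 651 + 7*i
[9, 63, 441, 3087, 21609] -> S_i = 9*7^i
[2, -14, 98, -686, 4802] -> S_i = 2*-7^i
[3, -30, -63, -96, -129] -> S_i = 3 + -33*i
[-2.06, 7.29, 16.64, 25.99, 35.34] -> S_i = -2.06 + 9.35*i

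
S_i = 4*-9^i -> [4, -36, 324, -2916, 26244]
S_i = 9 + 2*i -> [9, 11, 13, 15, 17]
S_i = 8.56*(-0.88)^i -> [8.56, -7.53, 6.63, -5.83, 5.13]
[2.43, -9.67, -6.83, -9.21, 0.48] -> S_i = Random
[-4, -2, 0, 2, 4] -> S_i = -4 + 2*i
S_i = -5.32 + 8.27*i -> [-5.32, 2.95, 11.22, 19.49, 27.76]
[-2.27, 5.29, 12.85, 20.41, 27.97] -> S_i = -2.27 + 7.56*i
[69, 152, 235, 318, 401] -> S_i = 69 + 83*i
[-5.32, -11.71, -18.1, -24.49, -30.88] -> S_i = -5.32 + -6.39*i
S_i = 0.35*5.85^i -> [0.35, 2.05, 11.98, 70.07, 409.91]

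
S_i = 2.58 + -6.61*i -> [2.58, -4.03, -10.64, -17.25, -23.86]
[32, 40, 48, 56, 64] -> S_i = 32 + 8*i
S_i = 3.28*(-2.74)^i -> [3.28, -8.99, 24.62, -67.47, 184.87]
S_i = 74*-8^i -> [74, -592, 4736, -37888, 303104]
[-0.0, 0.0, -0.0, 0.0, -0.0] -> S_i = -0.00*(-9.92)^i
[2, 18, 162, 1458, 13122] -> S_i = 2*9^i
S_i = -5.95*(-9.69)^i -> [-5.95, 57.66, -558.68, 5413.63, -52458.04]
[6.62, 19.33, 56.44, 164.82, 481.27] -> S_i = 6.62*2.92^i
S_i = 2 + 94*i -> [2, 96, 190, 284, 378]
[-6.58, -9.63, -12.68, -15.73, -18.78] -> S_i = -6.58 + -3.05*i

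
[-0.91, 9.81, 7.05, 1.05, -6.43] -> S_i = Random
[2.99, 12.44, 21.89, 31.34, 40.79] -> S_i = 2.99 + 9.45*i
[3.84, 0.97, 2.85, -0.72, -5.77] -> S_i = Random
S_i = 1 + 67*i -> [1, 68, 135, 202, 269]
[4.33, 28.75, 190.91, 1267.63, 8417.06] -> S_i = 4.33*6.64^i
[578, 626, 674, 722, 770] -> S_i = 578 + 48*i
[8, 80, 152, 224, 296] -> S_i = 8 + 72*i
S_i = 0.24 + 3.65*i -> [0.24, 3.89, 7.54, 11.19, 14.84]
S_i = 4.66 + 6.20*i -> [4.66, 10.86, 17.06, 23.26, 29.46]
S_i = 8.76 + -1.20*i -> [8.76, 7.56, 6.36, 5.16, 3.96]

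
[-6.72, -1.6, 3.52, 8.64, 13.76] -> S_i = -6.72 + 5.12*i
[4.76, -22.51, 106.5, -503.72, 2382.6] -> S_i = 4.76*(-4.73)^i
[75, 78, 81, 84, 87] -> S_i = 75 + 3*i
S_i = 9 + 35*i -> [9, 44, 79, 114, 149]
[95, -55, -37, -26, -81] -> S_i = Random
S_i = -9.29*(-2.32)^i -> [-9.29, 21.55, -50.0, 116.01, -269.13]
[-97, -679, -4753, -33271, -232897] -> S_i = -97*7^i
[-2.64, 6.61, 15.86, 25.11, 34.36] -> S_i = -2.64 + 9.25*i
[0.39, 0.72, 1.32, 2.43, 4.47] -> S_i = 0.39*1.84^i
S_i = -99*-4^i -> [-99, 396, -1584, 6336, -25344]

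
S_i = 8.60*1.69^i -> [8.6, 14.53, 24.56, 41.51, 70.15]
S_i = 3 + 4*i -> [3, 7, 11, 15, 19]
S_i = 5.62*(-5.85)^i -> [5.62, -32.88, 192.33, -1125.13, 6582.03]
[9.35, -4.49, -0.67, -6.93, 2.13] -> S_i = Random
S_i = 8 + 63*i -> [8, 71, 134, 197, 260]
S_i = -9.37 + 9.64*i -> [-9.37, 0.27, 9.91, 19.55, 29.19]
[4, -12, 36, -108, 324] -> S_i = 4*-3^i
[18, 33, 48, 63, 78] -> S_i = 18 + 15*i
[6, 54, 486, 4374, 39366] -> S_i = 6*9^i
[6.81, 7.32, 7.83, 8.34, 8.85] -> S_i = 6.81 + 0.51*i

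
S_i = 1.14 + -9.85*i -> [1.14, -8.71, -18.56, -28.41, -38.26]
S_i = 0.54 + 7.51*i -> [0.54, 8.05, 15.56, 23.07, 30.58]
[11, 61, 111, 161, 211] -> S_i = 11 + 50*i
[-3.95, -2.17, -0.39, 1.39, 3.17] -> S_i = -3.95 + 1.78*i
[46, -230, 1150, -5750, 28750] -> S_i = 46*-5^i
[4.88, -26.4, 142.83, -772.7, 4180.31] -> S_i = 4.88*(-5.41)^i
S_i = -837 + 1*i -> [-837, -836, -835, -834, -833]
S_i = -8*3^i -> [-8, -24, -72, -216, -648]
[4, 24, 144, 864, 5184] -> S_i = 4*6^i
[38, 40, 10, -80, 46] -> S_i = Random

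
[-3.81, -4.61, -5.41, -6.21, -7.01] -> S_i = -3.81 + -0.80*i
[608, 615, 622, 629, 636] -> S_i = 608 + 7*i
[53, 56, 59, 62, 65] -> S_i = 53 + 3*i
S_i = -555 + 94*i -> [-555, -461, -367, -273, -179]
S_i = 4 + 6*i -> [4, 10, 16, 22, 28]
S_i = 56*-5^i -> [56, -280, 1400, -7000, 35000]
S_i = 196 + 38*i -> [196, 234, 272, 310, 348]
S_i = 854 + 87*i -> [854, 941, 1028, 1115, 1202]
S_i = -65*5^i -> [-65, -325, -1625, -8125, -40625]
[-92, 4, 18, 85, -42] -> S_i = Random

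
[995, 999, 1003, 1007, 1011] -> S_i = 995 + 4*i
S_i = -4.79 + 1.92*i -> [-4.79, -2.87, -0.95, 0.97, 2.89]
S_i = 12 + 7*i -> [12, 19, 26, 33, 40]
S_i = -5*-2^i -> [-5, 10, -20, 40, -80]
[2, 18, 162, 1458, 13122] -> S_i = 2*9^i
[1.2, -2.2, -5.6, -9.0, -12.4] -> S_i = 1.20 + -3.40*i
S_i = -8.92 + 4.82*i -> [-8.92, -4.1, 0.72, 5.54, 10.36]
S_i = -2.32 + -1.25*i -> [-2.32, -3.57, -4.82, -6.07, -7.32]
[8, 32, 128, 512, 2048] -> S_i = 8*4^i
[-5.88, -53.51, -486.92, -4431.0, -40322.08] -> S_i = -5.88*9.10^i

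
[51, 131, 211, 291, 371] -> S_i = 51 + 80*i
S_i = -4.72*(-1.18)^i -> [-4.72, 5.57, -6.57, 7.76, -9.15]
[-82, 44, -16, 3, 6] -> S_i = Random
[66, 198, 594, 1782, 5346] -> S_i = 66*3^i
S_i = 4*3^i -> [4, 12, 36, 108, 324]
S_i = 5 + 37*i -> [5, 42, 79, 116, 153]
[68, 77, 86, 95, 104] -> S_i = 68 + 9*i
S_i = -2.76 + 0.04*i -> [-2.76, -2.72, -2.68, -2.64, -2.6]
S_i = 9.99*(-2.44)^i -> [9.99, -24.38, 59.48, -145.12, 354.1]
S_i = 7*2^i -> [7, 14, 28, 56, 112]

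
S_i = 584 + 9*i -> [584, 593, 602, 611, 620]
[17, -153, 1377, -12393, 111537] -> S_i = 17*-9^i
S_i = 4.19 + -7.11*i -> [4.19, -2.92, -10.03, -17.14, -24.25]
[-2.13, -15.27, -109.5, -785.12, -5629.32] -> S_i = -2.13*7.17^i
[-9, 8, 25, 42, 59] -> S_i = -9 + 17*i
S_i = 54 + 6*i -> [54, 60, 66, 72, 78]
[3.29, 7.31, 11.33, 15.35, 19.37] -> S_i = 3.29 + 4.02*i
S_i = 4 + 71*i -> [4, 75, 146, 217, 288]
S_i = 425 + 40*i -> [425, 465, 505, 545, 585]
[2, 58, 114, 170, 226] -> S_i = 2 + 56*i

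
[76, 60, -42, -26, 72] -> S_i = Random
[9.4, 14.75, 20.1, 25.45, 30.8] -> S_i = 9.40 + 5.35*i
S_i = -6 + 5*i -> [-6, -1, 4, 9, 14]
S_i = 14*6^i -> [14, 84, 504, 3024, 18144]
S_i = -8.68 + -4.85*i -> [-8.68, -13.53, -18.38, -23.23, -28.08]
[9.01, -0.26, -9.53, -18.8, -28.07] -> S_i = 9.01 + -9.27*i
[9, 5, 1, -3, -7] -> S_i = 9 + -4*i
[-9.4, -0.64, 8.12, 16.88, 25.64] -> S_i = -9.40 + 8.76*i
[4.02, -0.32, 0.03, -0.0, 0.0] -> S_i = 4.02*(-0.08)^i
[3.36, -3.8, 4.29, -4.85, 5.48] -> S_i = 3.36*(-1.13)^i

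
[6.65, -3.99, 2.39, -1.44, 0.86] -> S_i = 6.65*(-0.60)^i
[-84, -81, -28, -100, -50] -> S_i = Random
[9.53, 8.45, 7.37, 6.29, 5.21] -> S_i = 9.53 + -1.08*i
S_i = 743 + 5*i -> [743, 748, 753, 758, 763]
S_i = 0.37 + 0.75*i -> [0.37, 1.12, 1.87, 2.62, 3.37]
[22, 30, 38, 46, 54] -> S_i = 22 + 8*i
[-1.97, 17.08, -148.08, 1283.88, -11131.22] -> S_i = -1.97*(-8.67)^i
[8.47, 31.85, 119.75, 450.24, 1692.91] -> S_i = 8.47*3.76^i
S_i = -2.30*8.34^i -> [-2.3, -19.18, -159.98, -1334.22, -11127.36]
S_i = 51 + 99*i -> [51, 150, 249, 348, 447]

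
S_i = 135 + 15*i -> [135, 150, 165, 180, 195]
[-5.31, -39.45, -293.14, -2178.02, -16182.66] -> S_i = -5.31*7.43^i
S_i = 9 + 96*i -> [9, 105, 201, 297, 393]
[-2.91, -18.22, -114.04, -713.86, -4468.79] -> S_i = -2.91*6.26^i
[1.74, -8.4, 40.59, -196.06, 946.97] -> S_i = 1.74*(-4.83)^i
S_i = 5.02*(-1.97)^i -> [5.02, -9.89, 19.48, -38.38, 75.61]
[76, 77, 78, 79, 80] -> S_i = 76 + 1*i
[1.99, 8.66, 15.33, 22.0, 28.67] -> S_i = 1.99 + 6.67*i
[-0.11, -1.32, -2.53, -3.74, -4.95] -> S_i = -0.11 + -1.21*i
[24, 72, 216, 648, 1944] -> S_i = 24*3^i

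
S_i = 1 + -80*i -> [1, -79, -159, -239, -319]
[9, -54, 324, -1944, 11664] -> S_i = 9*-6^i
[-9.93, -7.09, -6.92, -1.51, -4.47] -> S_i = Random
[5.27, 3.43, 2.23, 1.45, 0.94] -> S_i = 5.27*0.65^i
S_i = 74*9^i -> [74, 666, 5994, 53946, 485514]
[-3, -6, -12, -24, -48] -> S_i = -3*2^i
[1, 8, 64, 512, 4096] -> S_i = 1*8^i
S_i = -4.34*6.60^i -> [-4.34, -28.64, -189.05, -1247.73, -8235.04]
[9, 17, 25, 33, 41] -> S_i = 9 + 8*i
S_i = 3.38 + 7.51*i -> [3.38, 10.89, 18.4, 25.91, 33.42]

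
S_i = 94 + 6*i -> [94, 100, 106, 112, 118]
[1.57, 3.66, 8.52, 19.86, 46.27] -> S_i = 1.57*2.33^i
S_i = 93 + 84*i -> [93, 177, 261, 345, 429]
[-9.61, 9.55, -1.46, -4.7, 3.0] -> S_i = Random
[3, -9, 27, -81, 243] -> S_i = 3*-3^i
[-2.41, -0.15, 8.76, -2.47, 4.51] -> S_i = Random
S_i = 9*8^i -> [9, 72, 576, 4608, 36864]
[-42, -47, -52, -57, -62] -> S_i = -42 + -5*i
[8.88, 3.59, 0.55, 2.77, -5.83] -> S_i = Random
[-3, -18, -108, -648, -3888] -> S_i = -3*6^i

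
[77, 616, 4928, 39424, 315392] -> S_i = 77*8^i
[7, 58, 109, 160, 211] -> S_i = 7 + 51*i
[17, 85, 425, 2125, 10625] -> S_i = 17*5^i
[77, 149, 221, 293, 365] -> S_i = 77 + 72*i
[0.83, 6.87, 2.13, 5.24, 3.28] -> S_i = Random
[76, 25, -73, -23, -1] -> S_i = Random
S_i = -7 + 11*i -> [-7, 4, 15, 26, 37]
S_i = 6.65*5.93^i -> [6.65, 39.43, 233.85, 1386.71, 8223.19]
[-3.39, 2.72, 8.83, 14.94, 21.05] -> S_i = -3.39 + 6.11*i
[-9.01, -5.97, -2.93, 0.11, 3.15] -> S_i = -9.01 + 3.04*i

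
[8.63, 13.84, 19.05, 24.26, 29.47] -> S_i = 8.63 + 5.21*i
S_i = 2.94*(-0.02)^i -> [2.94, -0.06, 0.0, -0.0, 0.0]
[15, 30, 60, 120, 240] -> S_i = 15*2^i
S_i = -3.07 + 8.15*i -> [-3.07, 5.08, 13.23, 21.38, 29.53]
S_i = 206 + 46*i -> [206, 252, 298, 344, 390]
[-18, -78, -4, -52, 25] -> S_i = Random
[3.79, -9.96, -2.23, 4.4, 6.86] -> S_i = Random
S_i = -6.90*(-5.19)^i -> [-6.9, 35.81, -185.86, 964.61, -5006.32]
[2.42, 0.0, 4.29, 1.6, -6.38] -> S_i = Random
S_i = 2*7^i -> [2, 14, 98, 686, 4802]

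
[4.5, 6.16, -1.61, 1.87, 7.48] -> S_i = Random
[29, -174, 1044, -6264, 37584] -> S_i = 29*-6^i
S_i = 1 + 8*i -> [1, 9, 17, 25, 33]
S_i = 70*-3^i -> [70, -210, 630, -1890, 5670]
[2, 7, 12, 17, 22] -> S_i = 2 + 5*i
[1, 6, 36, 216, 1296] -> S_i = 1*6^i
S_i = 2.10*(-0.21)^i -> [2.1, -0.44, 0.09, -0.02, 0.0]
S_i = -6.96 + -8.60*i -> [-6.96, -15.56, -24.16, -32.76, -41.36]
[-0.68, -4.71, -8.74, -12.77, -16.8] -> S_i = -0.68 + -4.03*i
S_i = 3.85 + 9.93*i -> [3.85, 13.78, 23.71, 33.64, 43.57]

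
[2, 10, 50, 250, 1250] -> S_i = 2*5^i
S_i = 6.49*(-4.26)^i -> [6.49, -27.65, 117.78, -501.73, 2137.39]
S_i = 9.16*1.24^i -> [9.16, 11.36, 14.08, 17.46, 21.66]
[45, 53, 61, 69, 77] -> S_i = 45 + 8*i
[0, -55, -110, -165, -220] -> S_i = 0 + -55*i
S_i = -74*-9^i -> [-74, 666, -5994, 53946, -485514]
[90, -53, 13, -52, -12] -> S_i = Random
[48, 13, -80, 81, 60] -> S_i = Random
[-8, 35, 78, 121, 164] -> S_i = -8 + 43*i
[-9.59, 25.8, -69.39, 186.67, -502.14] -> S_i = -9.59*(-2.69)^i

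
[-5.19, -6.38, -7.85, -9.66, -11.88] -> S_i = -5.19*1.23^i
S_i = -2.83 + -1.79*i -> [-2.83, -4.62, -6.41, -8.2, -9.99]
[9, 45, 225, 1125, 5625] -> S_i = 9*5^i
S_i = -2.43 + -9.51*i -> [-2.43, -11.94, -21.45, -30.96, -40.47]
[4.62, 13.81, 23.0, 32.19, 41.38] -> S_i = 4.62 + 9.19*i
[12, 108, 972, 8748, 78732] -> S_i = 12*9^i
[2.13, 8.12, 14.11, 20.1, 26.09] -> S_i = 2.13 + 5.99*i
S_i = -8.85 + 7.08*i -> [-8.85, -1.77, 5.31, 12.39, 19.47]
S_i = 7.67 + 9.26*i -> [7.67, 16.93, 26.19, 35.45, 44.71]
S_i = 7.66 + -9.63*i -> [7.66, -1.97, -11.6, -21.23, -30.86]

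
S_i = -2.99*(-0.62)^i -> [-2.99, 1.85, -1.15, 0.71, -0.44]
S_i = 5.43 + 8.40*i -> [5.43, 13.83, 22.23, 30.63, 39.03]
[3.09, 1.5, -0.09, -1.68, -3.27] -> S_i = 3.09 + -1.59*i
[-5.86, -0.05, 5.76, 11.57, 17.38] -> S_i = -5.86 + 5.81*i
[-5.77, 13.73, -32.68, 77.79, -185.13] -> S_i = -5.77*(-2.38)^i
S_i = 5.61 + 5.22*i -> [5.61, 10.83, 16.05, 21.27, 26.49]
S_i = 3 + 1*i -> [3, 4, 5, 6, 7]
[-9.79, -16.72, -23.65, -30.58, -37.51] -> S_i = -9.79 + -6.93*i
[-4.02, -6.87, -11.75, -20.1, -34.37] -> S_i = -4.02*1.71^i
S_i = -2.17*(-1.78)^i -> [-2.17, 3.86, -6.88, 12.24, -21.78]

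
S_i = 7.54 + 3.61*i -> [7.54, 11.15, 14.76, 18.37, 21.98]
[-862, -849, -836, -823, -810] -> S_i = -862 + 13*i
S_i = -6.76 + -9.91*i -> [-6.76, -16.67, -26.58, -36.49, -46.4]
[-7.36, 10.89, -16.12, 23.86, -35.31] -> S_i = -7.36*(-1.48)^i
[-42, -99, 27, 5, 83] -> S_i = Random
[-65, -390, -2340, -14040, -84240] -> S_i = -65*6^i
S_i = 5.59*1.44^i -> [5.59, 8.05, 11.59, 16.69, 24.04]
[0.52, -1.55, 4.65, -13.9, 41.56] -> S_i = 0.52*(-2.99)^i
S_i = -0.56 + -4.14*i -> [-0.56, -4.7, -8.84, -12.98, -17.12]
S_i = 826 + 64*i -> [826, 890, 954, 1018, 1082]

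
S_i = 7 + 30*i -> [7, 37, 67, 97, 127]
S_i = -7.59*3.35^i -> [-7.59, -25.43, -85.18, -285.35, -955.92]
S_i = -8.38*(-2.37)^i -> [-8.38, 19.86, -47.07, 111.56, -264.39]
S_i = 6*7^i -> [6, 42, 294, 2058, 14406]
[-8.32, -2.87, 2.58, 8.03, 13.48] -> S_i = -8.32 + 5.45*i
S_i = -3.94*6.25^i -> [-3.94, -24.62, -153.91, -961.91, -6011.96]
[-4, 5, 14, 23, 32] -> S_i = -4 + 9*i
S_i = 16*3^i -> [16, 48, 144, 432, 1296]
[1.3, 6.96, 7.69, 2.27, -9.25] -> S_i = Random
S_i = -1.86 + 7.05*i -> [-1.86, 5.19, 12.24, 19.29, 26.34]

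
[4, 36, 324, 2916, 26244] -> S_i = 4*9^i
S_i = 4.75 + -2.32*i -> [4.75, 2.43, 0.11, -2.21, -4.53]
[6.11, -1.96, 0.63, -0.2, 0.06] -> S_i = 6.11*(-0.32)^i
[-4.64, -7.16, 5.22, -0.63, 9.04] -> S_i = Random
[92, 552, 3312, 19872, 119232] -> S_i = 92*6^i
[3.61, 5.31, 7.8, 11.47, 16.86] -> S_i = 3.61*1.47^i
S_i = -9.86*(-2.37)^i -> [-9.86, 23.37, -55.38, 131.26, -311.08]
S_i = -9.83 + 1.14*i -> [-9.83, -8.69, -7.55, -6.41, -5.27]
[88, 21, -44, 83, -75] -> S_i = Random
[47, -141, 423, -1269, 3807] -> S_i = 47*-3^i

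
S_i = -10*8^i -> [-10, -80, -640, -5120, -40960]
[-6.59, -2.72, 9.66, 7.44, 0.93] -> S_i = Random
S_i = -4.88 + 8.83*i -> [-4.88, 3.95, 12.78, 21.61, 30.44]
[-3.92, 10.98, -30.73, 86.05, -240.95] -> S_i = -3.92*(-2.80)^i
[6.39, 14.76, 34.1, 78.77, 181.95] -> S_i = 6.39*2.31^i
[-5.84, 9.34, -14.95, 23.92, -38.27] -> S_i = -5.84*(-1.60)^i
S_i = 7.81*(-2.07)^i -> [7.81, -16.17, 33.47, -69.27, 143.39]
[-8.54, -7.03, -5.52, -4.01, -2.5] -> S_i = -8.54 + 1.51*i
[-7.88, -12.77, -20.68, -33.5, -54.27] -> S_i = -7.88*1.62^i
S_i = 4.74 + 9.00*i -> [4.74, 13.74, 22.74, 31.74, 40.74]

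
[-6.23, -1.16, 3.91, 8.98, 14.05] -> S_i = -6.23 + 5.07*i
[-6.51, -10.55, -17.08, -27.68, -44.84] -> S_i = -6.51*1.62^i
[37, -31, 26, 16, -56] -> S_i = Random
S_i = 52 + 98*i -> [52, 150, 248, 346, 444]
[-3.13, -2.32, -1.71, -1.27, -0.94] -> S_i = -3.13*0.74^i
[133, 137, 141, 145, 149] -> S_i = 133 + 4*i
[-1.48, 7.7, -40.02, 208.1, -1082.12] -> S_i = -1.48*(-5.20)^i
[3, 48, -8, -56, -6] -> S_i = Random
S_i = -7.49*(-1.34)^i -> [-7.49, 10.04, -13.45, 18.02, -24.15]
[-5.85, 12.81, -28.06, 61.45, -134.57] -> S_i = -5.85*(-2.19)^i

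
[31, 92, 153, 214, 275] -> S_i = 31 + 61*i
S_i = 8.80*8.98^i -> [8.8, 79.02, 709.64, 6372.53, 57225.29]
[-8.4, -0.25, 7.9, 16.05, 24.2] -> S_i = -8.40 + 8.15*i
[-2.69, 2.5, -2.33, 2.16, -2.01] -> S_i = -2.69*(-0.93)^i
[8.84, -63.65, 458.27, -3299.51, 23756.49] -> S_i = 8.84*(-7.20)^i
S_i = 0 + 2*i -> [0, 2, 4, 6, 8]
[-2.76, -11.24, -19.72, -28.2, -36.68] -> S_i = -2.76 + -8.48*i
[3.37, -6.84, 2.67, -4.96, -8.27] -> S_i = Random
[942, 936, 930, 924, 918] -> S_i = 942 + -6*i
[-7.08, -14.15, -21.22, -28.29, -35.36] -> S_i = -7.08 + -7.07*i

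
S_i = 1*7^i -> [1, 7, 49, 343, 2401]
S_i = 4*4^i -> [4, 16, 64, 256, 1024]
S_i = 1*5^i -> [1, 5, 25, 125, 625]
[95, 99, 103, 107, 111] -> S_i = 95 + 4*i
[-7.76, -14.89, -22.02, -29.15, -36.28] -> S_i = -7.76 + -7.13*i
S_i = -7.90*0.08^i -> [-7.9, -0.63, -0.05, -0.0, -0.0]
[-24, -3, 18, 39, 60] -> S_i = -24 + 21*i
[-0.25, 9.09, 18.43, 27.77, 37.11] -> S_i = -0.25 + 9.34*i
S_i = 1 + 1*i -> [1, 2, 3, 4, 5]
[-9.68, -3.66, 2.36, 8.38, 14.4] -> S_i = -9.68 + 6.02*i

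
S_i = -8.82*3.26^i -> [-8.82, -28.75, -93.74, -305.58, -996.18]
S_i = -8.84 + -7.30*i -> [-8.84, -16.14, -23.44, -30.74, -38.04]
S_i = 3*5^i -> [3, 15, 75, 375, 1875]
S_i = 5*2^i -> [5, 10, 20, 40, 80]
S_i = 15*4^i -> [15, 60, 240, 960, 3840]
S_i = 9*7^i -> [9, 63, 441, 3087, 21609]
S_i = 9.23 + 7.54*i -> [9.23, 16.77, 24.31, 31.85, 39.39]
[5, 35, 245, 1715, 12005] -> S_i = 5*7^i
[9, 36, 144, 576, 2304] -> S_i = 9*4^i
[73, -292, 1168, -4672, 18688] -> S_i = 73*-4^i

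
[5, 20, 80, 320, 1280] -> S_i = 5*4^i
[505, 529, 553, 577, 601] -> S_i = 505 + 24*i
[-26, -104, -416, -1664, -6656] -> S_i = -26*4^i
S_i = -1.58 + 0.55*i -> [-1.58, -1.03, -0.48, 0.07, 0.62]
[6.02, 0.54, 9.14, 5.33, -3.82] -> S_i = Random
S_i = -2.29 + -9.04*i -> [-2.29, -11.33, -20.37, -29.41, -38.45]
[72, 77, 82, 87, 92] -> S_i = 72 + 5*i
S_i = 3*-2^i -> [3, -6, 12, -24, 48]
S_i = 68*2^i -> [68, 136, 272, 544, 1088]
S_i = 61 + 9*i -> [61, 70, 79, 88, 97]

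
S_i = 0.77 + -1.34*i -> [0.77, -0.57, -1.91, -3.25, -4.59]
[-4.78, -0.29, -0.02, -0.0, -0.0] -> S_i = -4.78*0.06^i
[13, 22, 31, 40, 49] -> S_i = 13 + 9*i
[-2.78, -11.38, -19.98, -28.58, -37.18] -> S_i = -2.78 + -8.60*i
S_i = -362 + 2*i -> [-362, -360, -358, -356, -354]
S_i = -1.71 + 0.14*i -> [-1.71, -1.57, -1.43, -1.29, -1.15]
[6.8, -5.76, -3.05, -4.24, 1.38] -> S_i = Random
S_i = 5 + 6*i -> [5, 11, 17, 23, 29]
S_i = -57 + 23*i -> [-57, -34, -11, 12, 35]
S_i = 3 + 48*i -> [3, 51, 99, 147, 195]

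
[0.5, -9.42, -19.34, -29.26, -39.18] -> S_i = 0.50 + -9.92*i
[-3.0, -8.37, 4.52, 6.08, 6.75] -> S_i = Random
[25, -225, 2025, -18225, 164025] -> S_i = 25*-9^i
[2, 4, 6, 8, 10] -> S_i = 2 + 2*i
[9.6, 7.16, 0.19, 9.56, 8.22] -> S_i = Random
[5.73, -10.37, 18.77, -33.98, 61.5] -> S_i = 5.73*(-1.81)^i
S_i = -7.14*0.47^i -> [-7.14, -3.36, -1.58, -0.74, -0.35]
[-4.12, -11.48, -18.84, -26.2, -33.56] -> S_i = -4.12 + -7.36*i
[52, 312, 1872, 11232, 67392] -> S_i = 52*6^i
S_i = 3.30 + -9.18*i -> [3.3, -5.88, -15.06, -24.24, -33.42]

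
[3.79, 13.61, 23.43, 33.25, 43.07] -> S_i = 3.79 + 9.82*i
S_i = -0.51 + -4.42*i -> [-0.51, -4.93, -9.35, -13.77, -18.19]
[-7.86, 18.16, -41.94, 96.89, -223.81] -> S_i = -7.86*(-2.31)^i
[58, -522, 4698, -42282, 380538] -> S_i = 58*-9^i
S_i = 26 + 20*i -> [26, 46, 66, 86, 106]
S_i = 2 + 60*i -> [2, 62, 122, 182, 242]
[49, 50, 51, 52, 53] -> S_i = 49 + 1*i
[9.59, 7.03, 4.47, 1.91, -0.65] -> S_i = 9.59 + -2.56*i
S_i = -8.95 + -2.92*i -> [-8.95, -11.87, -14.79, -17.71, -20.63]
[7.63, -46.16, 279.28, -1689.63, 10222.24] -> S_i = 7.63*(-6.05)^i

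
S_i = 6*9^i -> [6, 54, 486, 4374, 39366]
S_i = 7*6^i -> [7, 42, 252, 1512, 9072]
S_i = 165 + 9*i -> [165, 174, 183, 192, 201]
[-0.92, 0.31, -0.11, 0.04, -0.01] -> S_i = -0.92*(-0.34)^i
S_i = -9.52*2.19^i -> [-9.52, -20.85, -45.66, -99.99, -218.98]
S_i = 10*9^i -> [10, 90, 810, 7290, 65610]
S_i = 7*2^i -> [7, 14, 28, 56, 112]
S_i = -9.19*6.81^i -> [-9.19, -62.58, -426.2, -2902.4, -19765.32]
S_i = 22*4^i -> [22, 88, 352, 1408, 5632]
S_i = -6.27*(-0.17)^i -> [-6.27, 1.07, -0.18, 0.03, -0.01]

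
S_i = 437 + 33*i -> [437, 470, 503, 536, 569]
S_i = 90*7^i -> [90, 630, 4410, 30870, 216090]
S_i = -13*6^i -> [-13, -78, -468, -2808, -16848]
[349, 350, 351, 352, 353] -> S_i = 349 + 1*i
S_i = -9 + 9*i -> [-9, 0, 9, 18, 27]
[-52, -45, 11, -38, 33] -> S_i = Random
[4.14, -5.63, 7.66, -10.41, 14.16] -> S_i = 4.14*(-1.36)^i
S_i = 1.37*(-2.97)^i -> [1.37, -4.07, 12.08, -35.89, 106.6]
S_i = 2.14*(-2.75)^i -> [2.14, -5.89, 16.18, -44.51, 122.39]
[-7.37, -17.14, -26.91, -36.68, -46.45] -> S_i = -7.37 + -9.77*i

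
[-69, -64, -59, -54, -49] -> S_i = -69 + 5*i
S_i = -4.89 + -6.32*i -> [-4.89, -11.21, -17.53, -23.85, -30.17]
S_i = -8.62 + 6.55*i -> [-8.62, -2.07, 4.48, 11.03, 17.58]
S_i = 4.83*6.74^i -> [4.83, 32.55, 219.42, 1478.86, 9967.51]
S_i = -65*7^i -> [-65, -455, -3185, -22295, -156065]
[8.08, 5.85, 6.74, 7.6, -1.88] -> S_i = Random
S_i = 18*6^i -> [18, 108, 648, 3888, 23328]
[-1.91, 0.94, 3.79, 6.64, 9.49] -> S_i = -1.91 + 2.85*i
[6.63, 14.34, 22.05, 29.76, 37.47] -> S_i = 6.63 + 7.71*i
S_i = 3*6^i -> [3, 18, 108, 648, 3888]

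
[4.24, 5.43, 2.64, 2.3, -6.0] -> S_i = Random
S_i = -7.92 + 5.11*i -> [-7.92, -2.81, 2.3, 7.41, 12.52]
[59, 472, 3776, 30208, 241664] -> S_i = 59*8^i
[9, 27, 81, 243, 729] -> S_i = 9*3^i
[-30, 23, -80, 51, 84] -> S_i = Random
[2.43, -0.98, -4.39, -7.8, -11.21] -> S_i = 2.43 + -3.41*i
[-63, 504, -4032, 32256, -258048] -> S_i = -63*-8^i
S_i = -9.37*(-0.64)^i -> [-9.37, 6.0, -3.84, 2.46, -1.57]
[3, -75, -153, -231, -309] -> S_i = 3 + -78*i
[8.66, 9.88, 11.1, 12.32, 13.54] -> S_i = 8.66 + 1.22*i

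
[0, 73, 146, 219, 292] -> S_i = 0 + 73*i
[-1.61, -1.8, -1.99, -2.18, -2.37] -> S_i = -1.61 + -0.19*i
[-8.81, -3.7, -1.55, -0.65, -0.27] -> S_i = -8.81*0.42^i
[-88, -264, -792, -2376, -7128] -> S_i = -88*3^i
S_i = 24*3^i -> [24, 72, 216, 648, 1944]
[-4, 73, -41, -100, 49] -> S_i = Random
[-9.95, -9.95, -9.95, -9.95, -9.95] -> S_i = -9.95*1.00^i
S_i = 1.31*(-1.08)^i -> [1.31, -1.41, 1.53, -1.65, 1.78]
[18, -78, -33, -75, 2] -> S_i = Random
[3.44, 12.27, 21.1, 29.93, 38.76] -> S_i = 3.44 + 8.83*i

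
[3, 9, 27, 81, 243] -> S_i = 3*3^i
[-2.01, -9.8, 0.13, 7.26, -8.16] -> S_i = Random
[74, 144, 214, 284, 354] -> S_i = 74 + 70*i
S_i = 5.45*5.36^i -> [5.45, 29.21, 156.58, 839.25, 4498.38]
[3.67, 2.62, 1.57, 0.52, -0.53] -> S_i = 3.67 + -1.05*i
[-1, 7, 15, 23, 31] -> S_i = -1 + 8*i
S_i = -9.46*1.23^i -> [-9.46, -11.64, -14.31, -17.6, -21.65]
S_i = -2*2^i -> [-2, -4, -8, -16, -32]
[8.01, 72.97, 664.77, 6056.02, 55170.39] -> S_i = 8.01*9.11^i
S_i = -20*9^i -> [-20, -180, -1620, -14580, -131220]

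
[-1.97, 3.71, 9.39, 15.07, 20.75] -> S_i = -1.97 + 5.68*i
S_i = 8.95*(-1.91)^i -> [8.95, -17.09, 32.65, -62.36, 119.11]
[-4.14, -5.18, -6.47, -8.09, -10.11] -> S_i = -4.14*1.25^i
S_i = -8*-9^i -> [-8, 72, -648, 5832, -52488]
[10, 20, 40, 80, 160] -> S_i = 10*2^i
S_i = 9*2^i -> [9, 18, 36, 72, 144]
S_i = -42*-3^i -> [-42, 126, -378, 1134, -3402]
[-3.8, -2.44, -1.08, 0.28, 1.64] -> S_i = -3.80 + 1.36*i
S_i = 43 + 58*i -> [43, 101, 159, 217, 275]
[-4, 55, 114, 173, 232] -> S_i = -4 + 59*i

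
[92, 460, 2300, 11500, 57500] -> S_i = 92*5^i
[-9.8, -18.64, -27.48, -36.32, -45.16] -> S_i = -9.80 + -8.84*i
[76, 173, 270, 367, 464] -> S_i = 76 + 97*i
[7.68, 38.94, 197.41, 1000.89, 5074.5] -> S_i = 7.68*5.07^i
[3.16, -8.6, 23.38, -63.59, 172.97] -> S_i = 3.16*(-2.72)^i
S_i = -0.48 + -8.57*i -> [-0.48, -9.05, -17.62, -26.19, -34.76]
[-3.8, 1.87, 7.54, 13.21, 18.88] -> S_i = -3.80 + 5.67*i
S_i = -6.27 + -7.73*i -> [-6.27, -14.0, -21.73, -29.46, -37.19]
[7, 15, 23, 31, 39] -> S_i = 7 + 8*i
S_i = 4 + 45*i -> [4, 49, 94, 139, 184]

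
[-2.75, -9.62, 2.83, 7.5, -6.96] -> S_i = Random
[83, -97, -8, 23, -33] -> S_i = Random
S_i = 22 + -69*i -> [22, -47, -116, -185, -254]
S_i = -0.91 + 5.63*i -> [-0.91, 4.72, 10.35, 15.98, 21.61]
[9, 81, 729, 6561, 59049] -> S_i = 9*9^i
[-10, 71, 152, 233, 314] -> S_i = -10 + 81*i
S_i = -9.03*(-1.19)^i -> [-9.03, 10.75, -12.79, 15.22, -18.11]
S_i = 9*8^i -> [9, 72, 576, 4608, 36864]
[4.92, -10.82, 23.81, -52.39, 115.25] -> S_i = 4.92*(-2.20)^i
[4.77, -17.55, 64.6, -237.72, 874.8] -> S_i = 4.77*(-3.68)^i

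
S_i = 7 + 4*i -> [7, 11, 15, 19, 23]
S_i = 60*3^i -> [60, 180, 540, 1620, 4860]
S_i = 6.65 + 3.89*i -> [6.65, 10.54, 14.43, 18.32, 22.21]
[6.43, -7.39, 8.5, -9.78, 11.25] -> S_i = 6.43*(-1.15)^i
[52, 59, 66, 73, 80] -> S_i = 52 + 7*i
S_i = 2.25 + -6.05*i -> [2.25, -3.8, -9.85, -15.9, -21.95]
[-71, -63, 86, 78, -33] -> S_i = Random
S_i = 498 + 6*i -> [498, 504, 510, 516, 522]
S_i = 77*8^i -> [77, 616, 4928, 39424, 315392]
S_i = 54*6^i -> [54, 324, 1944, 11664, 69984]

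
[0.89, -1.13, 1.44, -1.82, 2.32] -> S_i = 0.89*(-1.27)^i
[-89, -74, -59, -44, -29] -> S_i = -89 + 15*i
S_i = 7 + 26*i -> [7, 33, 59, 85, 111]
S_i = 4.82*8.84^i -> [4.82, 42.61, 376.66, 3329.69, 29434.46]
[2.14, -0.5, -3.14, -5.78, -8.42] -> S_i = 2.14 + -2.64*i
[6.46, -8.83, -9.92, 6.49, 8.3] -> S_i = Random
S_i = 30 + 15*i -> [30, 45, 60, 75, 90]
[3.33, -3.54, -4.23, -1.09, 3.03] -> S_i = Random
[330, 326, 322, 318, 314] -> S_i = 330 + -4*i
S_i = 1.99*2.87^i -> [1.99, 5.71, 16.39, 47.04, 135.01]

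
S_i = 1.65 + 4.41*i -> [1.65, 6.06, 10.47, 14.88, 19.29]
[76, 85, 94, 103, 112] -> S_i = 76 + 9*i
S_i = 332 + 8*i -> [332, 340, 348, 356, 364]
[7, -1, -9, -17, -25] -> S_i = 7 + -8*i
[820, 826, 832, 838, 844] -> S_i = 820 + 6*i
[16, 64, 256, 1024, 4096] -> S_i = 16*4^i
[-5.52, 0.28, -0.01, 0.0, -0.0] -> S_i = -5.52*(-0.05)^i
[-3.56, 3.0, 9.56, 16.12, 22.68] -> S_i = -3.56 + 6.56*i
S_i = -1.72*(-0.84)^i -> [-1.72, 1.44, -1.21, 1.02, -0.86]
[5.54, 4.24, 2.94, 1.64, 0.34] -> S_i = 5.54 + -1.30*i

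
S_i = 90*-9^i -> [90, -810, 7290, -65610, 590490]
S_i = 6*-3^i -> [6, -18, 54, -162, 486]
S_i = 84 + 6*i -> [84, 90, 96, 102, 108]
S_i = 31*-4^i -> [31, -124, 496, -1984, 7936]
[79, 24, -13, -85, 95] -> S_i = Random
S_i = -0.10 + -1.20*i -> [-0.1, -1.3, -2.5, -3.7, -4.9]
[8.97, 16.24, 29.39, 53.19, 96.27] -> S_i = 8.97*1.81^i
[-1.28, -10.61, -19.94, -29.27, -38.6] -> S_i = -1.28 + -9.33*i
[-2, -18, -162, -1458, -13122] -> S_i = -2*9^i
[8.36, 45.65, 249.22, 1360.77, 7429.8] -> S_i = 8.36*5.46^i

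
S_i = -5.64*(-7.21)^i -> [-5.64, 40.66, -293.19, 2113.9, -15241.24]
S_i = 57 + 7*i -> [57, 64, 71, 78, 85]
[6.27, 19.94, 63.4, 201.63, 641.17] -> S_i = 6.27*3.18^i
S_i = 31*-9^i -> [31, -279, 2511, -22599, 203391]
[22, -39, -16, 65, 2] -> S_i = Random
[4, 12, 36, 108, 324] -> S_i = 4*3^i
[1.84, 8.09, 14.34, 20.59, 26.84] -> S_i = 1.84 + 6.25*i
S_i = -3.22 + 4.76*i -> [-3.22, 1.54, 6.3, 11.06, 15.82]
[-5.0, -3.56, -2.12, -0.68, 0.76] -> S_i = -5.00 + 1.44*i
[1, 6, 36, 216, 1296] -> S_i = 1*6^i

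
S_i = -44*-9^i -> [-44, 396, -3564, 32076, -288684]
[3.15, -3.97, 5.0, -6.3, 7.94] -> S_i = 3.15*(-1.26)^i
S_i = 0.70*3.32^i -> [0.7, 2.32, 7.72, 25.62, 85.05]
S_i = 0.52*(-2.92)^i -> [0.52, -1.52, 4.43, -12.95, 37.8]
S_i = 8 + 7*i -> [8, 15, 22, 29, 36]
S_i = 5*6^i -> [5, 30, 180, 1080, 6480]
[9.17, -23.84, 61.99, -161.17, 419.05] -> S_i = 9.17*(-2.60)^i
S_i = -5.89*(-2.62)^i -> [-5.89, 15.43, -40.43, 105.93, -277.54]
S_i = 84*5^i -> [84, 420, 2100, 10500, 52500]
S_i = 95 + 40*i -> [95, 135, 175, 215, 255]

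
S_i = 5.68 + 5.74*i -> [5.68, 11.42, 17.16, 22.9, 28.64]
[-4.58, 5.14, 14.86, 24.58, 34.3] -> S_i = -4.58 + 9.72*i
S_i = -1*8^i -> [-1, -8, -64, -512, -4096]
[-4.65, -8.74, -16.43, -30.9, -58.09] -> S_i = -4.65*1.88^i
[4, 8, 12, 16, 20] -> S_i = 4 + 4*i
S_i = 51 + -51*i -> [51, 0, -51, -102, -153]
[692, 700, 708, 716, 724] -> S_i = 692 + 8*i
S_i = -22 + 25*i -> [-22, 3, 28, 53, 78]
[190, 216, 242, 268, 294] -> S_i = 190 + 26*i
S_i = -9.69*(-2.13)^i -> [-9.69, 20.64, -43.96, 93.64, -199.45]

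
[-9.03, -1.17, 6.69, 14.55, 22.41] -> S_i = -9.03 + 7.86*i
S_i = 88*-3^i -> [88, -264, 792, -2376, 7128]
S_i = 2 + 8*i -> [2, 10, 18, 26, 34]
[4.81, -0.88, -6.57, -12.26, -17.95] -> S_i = 4.81 + -5.69*i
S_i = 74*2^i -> [74, 148, 296, 592, 1184]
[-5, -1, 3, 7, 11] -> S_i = -5 + 4*i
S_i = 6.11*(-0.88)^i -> [6.11, -5.38, 4.73, -4.16, 3.66]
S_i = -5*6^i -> [-5, -30, -180, -1080, -6480]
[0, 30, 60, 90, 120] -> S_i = 0 + 30*i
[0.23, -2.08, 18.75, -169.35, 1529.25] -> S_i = 0.23*(-9.03)^i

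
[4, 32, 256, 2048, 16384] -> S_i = 4*8^i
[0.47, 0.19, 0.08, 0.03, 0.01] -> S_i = 0.47*0.40^i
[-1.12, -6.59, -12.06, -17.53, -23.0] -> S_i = -1.12 + -5.47*i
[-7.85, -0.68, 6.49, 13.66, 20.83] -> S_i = -7.85 + 7.17*i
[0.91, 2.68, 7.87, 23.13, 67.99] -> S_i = 0.91*2.94^i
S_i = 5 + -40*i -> [5, -35, -75, -115, -155]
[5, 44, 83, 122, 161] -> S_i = 5 + 39*i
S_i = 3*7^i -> [3, 21, 147, 1029, 7203]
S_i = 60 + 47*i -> [60, 107, 154, 201, 248]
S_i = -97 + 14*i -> [-97, -83, -69, -55, -41]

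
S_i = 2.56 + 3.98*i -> [2.56, 6.54, 10.52, 14.5, 18.48]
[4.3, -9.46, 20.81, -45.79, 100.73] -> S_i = 4.30*(-2.20)^i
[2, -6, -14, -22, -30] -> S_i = 2 + -8*i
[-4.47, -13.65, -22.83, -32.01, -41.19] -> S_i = -4.47 + -9.18*i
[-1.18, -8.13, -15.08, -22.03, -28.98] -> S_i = -1.18 + -6.95*i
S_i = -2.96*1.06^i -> [-2.96, -3.14, -3.33, -3.53, -3.74]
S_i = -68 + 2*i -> [-68, -66, -64, -62, -60]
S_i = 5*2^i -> [5, 10, 20, 40, 80]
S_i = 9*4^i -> [9, 36, 144, 576, 2304]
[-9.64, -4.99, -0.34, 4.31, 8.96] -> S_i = -9.64 + 4.65*i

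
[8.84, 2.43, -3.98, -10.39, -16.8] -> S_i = 8.84 + -6.41*i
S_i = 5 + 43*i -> [5, 48, 91, 134, 177]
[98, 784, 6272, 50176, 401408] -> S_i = 98*8^i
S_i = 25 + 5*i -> [25, 30, 35, 40, 45]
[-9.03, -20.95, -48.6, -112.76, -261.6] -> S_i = -9.03*2.32^i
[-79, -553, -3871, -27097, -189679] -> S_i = -79*7^i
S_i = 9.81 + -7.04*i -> [9.81, 2.77, -4.27, -11.31, -18.35]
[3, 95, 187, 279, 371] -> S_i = 3 + 92*i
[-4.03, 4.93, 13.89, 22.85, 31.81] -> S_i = -4.03 + 8.96*i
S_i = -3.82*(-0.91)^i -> [-3.82, 3.48, -3.16, 2.88, -2.62]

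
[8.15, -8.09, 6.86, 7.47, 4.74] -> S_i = Random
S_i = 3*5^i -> [3, 15, 75, 375, 1875]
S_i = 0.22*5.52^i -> [0.22, 1.21, 6.7, 37.0, 204.26]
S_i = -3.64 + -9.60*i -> [-3.64, -13.24, -22.84, -32.44, -42.04]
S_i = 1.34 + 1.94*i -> [1.34, 3.28, 5.22, 7.16, 9.1]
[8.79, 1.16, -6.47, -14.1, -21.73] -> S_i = 8.79 + -7.63*i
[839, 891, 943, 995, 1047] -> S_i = 839 + 52*i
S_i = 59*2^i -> [59, 118, 236, 472, 944]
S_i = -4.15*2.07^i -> [-4.15, -8.59, -17.78, -36.81, -76.2]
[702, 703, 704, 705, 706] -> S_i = 702 + 1*i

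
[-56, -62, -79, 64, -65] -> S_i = Random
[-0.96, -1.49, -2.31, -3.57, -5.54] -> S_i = -0.96*1.55^i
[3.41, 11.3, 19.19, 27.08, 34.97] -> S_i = 3.41 + 7.89*i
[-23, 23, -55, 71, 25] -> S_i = Random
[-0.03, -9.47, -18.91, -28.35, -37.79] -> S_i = -0.03 + -9.44*i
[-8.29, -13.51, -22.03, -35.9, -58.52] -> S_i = -8.29*1.63^i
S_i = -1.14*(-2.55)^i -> [-1.14, 2.91, -7.41, 18.9, -48.2]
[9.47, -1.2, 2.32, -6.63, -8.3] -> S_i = Random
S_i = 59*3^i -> [59, 177, 531, 1593, 4779]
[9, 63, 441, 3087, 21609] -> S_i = 9*7^i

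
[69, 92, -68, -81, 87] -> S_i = Random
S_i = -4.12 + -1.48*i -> [-4.12, -5.6, -7.08, -8.56, -10.04]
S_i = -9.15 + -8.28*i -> [-9.15, -17.43, -25.71, -33.99, -42.27]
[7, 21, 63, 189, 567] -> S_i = 7*3^i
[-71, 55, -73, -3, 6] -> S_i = Random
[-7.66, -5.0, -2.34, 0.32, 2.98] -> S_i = -7.66 + 2.66*i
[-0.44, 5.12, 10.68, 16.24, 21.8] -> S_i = -0.44 + 5.56*i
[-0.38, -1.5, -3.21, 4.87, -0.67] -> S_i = Random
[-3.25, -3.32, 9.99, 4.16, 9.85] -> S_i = Random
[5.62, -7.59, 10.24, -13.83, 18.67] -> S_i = 5.62*(-1.35)^i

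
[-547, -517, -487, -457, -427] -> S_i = -547 + 30*i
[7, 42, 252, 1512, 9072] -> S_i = 7*6^i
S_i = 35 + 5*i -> [35, 40, 45, 50, 55]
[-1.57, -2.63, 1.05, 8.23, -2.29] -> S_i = Random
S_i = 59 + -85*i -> [59, -26, -111, -196, -281]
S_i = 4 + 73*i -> [4, 77, 150, 223, 296]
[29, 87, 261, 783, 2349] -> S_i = 29*3^i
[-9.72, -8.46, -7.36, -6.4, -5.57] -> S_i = -9.72*0.87^i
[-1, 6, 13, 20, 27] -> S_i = -1 + 7*i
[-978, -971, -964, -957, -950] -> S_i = -978 + 7*i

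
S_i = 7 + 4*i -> [7, 11, 15, 19, 23]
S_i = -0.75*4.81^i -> [-0.75, -3.61, -17.35, -83.46, -401.46]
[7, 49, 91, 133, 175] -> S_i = 7 + 42*i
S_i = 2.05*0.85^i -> [2.05, 1.74, 1.48, 1.26, 1.07]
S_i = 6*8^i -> [6, 48, 384, 3072, 24576]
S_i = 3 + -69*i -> [3, -66, -135, -204, -273]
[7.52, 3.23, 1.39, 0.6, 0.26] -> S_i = 7.52*0.43^i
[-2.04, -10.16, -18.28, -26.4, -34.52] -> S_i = -2.04 + -8.12*i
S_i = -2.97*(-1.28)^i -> [-2.97, 3.8, -4.87, 6.23, -7.97]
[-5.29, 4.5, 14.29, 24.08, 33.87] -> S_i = -5.29 + 9.79*i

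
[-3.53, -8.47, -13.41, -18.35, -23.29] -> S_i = -3.53 + -4.94*i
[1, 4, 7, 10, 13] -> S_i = 1 + 3*i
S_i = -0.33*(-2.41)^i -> [-0.33, 0.8, -1.92, 4.62, -11.13]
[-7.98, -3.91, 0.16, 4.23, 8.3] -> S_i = -7.98 + 4.07*i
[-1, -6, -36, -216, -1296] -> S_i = -1*6^i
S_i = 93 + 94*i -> [93, 187, 281, 375, 469]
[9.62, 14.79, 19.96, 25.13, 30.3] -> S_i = 9.62 + 5.17*i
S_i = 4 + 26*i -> [4, 30, 56, 82, 108]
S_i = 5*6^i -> [5, 30, 180, 1080, 6480]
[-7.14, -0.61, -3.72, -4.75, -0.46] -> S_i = Random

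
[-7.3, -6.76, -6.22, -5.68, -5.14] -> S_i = -7.30 + 0.54*i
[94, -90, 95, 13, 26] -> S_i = Random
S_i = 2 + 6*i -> [2, 8, 14, 20, 26]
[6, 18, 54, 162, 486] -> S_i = 6*3^i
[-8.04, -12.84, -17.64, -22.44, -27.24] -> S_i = -8.04 + -4.80*i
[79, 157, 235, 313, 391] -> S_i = 79 + 78*i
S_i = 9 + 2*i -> [9, 11, 13, 15, 17]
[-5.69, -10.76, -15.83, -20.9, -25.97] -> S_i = -5.69 + -5.07*i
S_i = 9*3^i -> [9, 27, 81, 243, 729]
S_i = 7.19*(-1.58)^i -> [7.19, -11.36, 17.95, -28.36, 44.81]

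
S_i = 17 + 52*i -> [17, 69, 121, 173, 225]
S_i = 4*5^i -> [4, 20, 100, 500, 2500]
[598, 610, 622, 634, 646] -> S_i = 598 + 12*i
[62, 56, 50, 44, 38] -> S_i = 62 + -6*i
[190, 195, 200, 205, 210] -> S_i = 190 + 5*i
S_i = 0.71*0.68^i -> [0.71, 0.48, 0.33, 0.22, 0.15]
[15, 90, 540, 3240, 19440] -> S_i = 15*6^i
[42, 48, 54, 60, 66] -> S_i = 42 + 6*i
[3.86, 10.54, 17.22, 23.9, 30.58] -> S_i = 3.86 + 6.68*i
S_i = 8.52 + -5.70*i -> [8.52, 2.82, -2.88, -8.58, -14.28]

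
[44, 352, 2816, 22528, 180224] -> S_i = 44*8^i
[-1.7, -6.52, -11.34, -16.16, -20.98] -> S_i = -1.70 + -4.82*i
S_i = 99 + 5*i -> [99, 104, 109, 114, 119]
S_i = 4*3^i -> [4, 12, 36, 108, 324]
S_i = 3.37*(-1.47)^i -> [3.37, -4.95, 7.28, -10.7, 15.74]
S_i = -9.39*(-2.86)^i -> [-9.39, 26.86, -76.81, 219.67, -628.25]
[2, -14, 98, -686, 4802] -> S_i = 2*-7^i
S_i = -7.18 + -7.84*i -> [-7.18, -15.02, -22.86, -30.7, -38.54]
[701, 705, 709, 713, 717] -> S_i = 701 + 4*i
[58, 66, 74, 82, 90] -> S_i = 58 + 8*i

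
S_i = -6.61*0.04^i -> [-6.61, -0.26, -0.01, -0.0, -0.0]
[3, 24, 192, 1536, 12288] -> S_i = 3*8^i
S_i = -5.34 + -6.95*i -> [-5.34, -12.29, -19.24, -26.19, -33.14]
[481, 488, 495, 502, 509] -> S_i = 481 + 7*i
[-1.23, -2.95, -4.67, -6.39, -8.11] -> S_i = -1.23 + -1.72*i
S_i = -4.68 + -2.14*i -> [-4.68, -6.82, -8.96, -11.1, -13.24]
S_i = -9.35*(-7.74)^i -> [-9.35, 72.37, -560.14, 4335.45, -33556.41]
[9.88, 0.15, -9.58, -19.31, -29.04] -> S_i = 9.88 + -9.73*i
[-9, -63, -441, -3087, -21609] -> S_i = -9*7^i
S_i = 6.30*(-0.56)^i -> [6.3, -3.53, 1.98, -1.11, 0.62]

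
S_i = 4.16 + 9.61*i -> [4.16, 13.77, 23.38, 32.99, 42.6]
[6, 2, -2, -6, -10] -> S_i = 6 + -4*i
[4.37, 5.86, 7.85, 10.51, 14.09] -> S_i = 4.37*1.34^i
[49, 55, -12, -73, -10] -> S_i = Random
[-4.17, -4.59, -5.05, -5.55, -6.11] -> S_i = -4.17*1.10^i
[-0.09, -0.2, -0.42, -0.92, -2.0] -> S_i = -0.09*2.17^i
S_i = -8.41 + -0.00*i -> [-8.41, -8.41, -8.41, -8.41, -8.41]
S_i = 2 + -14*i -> [2, -12, -26, -40, -54]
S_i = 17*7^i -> [17, 119, 833, 5831, 40817]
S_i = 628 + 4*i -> [628, 632, 636, 640, 644]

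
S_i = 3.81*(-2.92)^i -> [3.81, -11.13, 32.49, -94.86, 276.99]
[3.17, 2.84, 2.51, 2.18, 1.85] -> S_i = 3.17 + -0.33*i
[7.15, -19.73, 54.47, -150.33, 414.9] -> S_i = 7.15*(-2.76)^i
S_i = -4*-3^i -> [-4, 12, -36, 108, -324]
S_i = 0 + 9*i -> [0, 9, 18, 27, 36]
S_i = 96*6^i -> [96, 576, 3456, 20736, 124416]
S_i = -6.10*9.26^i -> [-6.1, -56.49, -523.06, -4843.54, -44851.17]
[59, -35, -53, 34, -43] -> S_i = Random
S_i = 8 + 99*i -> [8, 107, 206, 305, 404]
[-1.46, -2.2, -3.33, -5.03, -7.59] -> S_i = -1.46*1.51^i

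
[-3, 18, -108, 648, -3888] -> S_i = -3*-6^i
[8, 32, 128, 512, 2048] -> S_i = 8*4^i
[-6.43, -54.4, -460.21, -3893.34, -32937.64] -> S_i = -6.43*8.46^i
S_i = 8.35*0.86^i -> [8.35, 7.18, 6.18, 5.31, 4.57]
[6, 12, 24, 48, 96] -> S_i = 6*2^i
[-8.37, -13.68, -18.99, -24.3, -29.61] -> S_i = -8.37 + -5.31*i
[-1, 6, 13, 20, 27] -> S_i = -1 + 7*i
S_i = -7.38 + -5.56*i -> [-7.38, -12.94, -18.5, -24.06, -29.62]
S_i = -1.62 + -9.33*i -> [-1.62, -10.95, -20.28, -29.61, -38.94]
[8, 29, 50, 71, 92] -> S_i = 8 + 21*i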